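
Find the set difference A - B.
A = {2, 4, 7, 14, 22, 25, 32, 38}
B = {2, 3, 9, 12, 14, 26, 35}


Set A = {2, 4, 7, 14, 22, 25, 32, 38}
Set B = {2, 3, 9, 12, 14, 26, 35}
A \ B includes elements in A that are not in B.
Check each element of A:
2 (in B, remove), 4 (not in B, keep), 7 (not in B, keep), 14 (in B, remove), 22 (not in B, keep), 25 (not in B, keep), 32 (not in B, keep), 38 (not in B, keep)
A \ B = {4, 7, 22, 25, 32, 38}

{4, 7, 22, 25, 32, 38}


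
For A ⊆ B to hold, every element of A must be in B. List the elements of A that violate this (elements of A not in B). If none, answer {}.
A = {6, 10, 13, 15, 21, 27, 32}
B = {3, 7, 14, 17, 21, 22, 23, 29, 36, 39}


Set A = {6, 10, 13, 15, 21, 27, 32}
Set B = {3, 7, 14, 17, 21, 22, 23, 29, 36, 39}
Check each element of A against B:
6 ∉ B (include), 10 ∉ B (include), 13 ∉ B (include), 15 ∉ B (include), 21 ∈ B, 27 ∉ B (include), 32 ∉ B (include)
Elements of A not in B: {6, 10, 13, 15, 27, 32}

{6, 10, 13, 15, 27, 32}


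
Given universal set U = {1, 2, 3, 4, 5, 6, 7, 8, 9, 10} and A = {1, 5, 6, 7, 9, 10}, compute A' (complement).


Universal set U = {1, 2, 3, 4, 5, 6, 7, 8, 9, 10}
Set A = {1, 5, 6, 7, 9, 10}
A' = U \ A = elements in U but not in A
Checking each element of U:
1 (in A, exclude), 2 (not in A, include), 3 (not in A, include), 4 (not in A, include), 5 (in A, exclude), 6 (in A, exclude), 7 (in A, exclude), 8 (not in A, include), 9 (in A, exclude), 10 (in A, exclude)
A' = {2, 3, 4, 8}

{2, 3, 4, 8}


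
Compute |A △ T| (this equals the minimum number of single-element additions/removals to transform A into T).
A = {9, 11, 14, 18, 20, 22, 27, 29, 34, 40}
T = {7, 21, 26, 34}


Set A = {9, 11, 14, 18, 20, 22, 27, 29, 34, 40}
Set T = {7, 21, 26, 34}
Elements to remove from A (in A, not in T): {9, 11, 14, 18, 20, 22, 27, 29, 40} → 9 removals
Elements to add to A (in T, not in A): {7, 21, 26} → 3 additions
Total edits = 9 + 3 = 12

12


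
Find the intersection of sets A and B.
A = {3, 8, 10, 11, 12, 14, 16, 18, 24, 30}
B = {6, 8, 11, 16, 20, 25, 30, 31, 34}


Set A = {3, 8, 10, 11, 12, 14, 16, 18, 24, 30}
Set B = {6, 8, 11, 16, 20, 25, 30, 31, 34}
A ∩ B includes only elements in both sets.
Check each element of A against B:
3 ✗, 8 ✓, 10 ✗, 11 ✓, 12 ✗, 14 ✗, 16 ✓, 18 ✗, 24 ✗, 30 ✓
A ∩ B = {8, 11, 16, 30}

{8, 11, 16, 30}


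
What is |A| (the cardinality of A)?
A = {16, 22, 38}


Set A = {16, 22, 38}
Listing elements: 16, 22, 38
Counting: 3 elements
|A| = 3

3


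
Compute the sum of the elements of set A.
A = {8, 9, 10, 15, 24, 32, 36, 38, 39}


Set A = {8, 9, 10, 15, 24, 32, 36, 38, 39}
Sum = 8 + 9 + 10 + 15 + 24 + 32 + 36 + 38 + 39 = 211

211


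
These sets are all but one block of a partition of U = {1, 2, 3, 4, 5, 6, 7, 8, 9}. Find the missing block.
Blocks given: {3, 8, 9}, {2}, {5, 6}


U = {1, 2, 3, 4, 5, 6, 7, 8, 9}
Shown blocks: {3, 8, 9}, {2}, {5, 6}
A partition's blocks are pairwise disjoint and cover U, so the missing block = U \ (union of shown blocks).
Union of shown blocks: {2, 3, 5, 6, 8, 9}
Missing block = U \ (union) = {1, 4, 7}

{1, 4, 7}


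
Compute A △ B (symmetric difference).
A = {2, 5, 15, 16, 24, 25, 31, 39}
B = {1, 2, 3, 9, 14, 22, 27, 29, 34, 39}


Set A = {2, 5, 15, 16, 24, 25, 31, 39}
Set B = {1, 2, 3, 9, 14, 22, 27, 29, 34, 39}
A △ B = (A \ B) ∪ (B \ A)
Elements in A but not B: {5, 15, 16, 24, 25, 31}
Elements in B but not A: {1, 3, 9, 14, 22, 27, 29, 34}
A △ B = {1, 3, 5, 9, 14, 15, 16, 22, 24, 25, 27, 29, 31, 34}

{1, 3, 5, 9, 14, 15, 16, 22, 24, 25, 27, 29, 31, 34}


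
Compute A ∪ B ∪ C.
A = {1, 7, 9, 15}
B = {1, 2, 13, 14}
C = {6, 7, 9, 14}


Set A = {1, 7, 9, 15}
Set B = {1, 2, 13, 14}
Set C = {6, 7, 9, 14}
First, A ∪ B = {1, 2, 7, 9, 13, 14, 15}
Then, (A ∪ B) ∪ C = {1, 2, 6, 7, 9, 13, 14, 15}

{1, 2, 6, 7, 9, 13, 14, 15}


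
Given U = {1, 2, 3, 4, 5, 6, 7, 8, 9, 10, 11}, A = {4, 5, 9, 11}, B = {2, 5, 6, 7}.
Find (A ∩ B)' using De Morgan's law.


U = {1, 2, 3, 4, 5, 6, 7, 8, 9, 10, 11}
A = {4, 5, 9, 11}, B = {2, 5, 6, 7}
A ∩ B = {5}
(A ∩ B)' = U \ (A ∩ B) = {1, 2, 3, 4, 6, 7, 8, 9, 10, 11}
Verification via A' ∪ B': A' = {1, 2, 3, 6, 7, 8, 10}, B' = {1, 3, 4, 8, 9, 10, 11}
A' ∪ B' = {1, 2, 3, 4, 6, 7, 8, 9, 10, 11} ✓

{1, 2, 3, 4, 6, 7, 8, 9, 10, 11}


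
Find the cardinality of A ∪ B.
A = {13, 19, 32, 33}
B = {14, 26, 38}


Set A = {13, 19, 32, 33}, |A| = 4
Set B = {14, 26, 38}, |B| = 3
A ∩ B = {}, |A ∩ B| = 0
|A ∪ B| = |A| + |B| - |A ∩ B| = 4 + 3 - 0 = 7

7


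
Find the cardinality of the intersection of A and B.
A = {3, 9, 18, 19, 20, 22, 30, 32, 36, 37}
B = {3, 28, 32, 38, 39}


Set A = {3, 9, 18, 19, 20, 22, 30, 32, 36, 37}
Set B = {3, 28, 32, 38, 39}
A ∩ B = {3, 32}
|A ∩ B| = 2

2


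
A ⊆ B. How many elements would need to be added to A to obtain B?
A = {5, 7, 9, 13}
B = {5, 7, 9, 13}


Set A = {5, 7, 9, 13}, |A| = 4
Set B = {5, 7, 9, 13}, |B| = 4
Since A ⊆ B: B \ A = {}
|B| - |A| = 4 - 4 = 0

0


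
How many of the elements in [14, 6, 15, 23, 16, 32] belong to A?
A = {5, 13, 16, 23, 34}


Set A = {5, 13, 16, 23, 34}
Candidates: [14, 6, 15, 23, 16, 32]
Check each candidate:
14 ∉ A, 6 ∉ A, 15 ∉ A, 23 ∈ A, 16 ∈ A, 32 ∉ A
Count of candidates in A: 2

2


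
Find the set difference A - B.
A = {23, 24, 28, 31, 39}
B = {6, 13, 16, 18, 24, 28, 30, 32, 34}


Set A = {23, 24, 28, 31, 39}
Set B = {6, 13, 16, 18, 24, 28, 30, 32, 34}
A \ B includes elements in A that are not in B.
Check each element of A:
23 (not in B, keep), 24 (in B, remove), 28 (in B, remove), 31 (not in B, keep), 39 (not in B, keep)
A \ B = {23, 31, 39}

{23, 31, 39}


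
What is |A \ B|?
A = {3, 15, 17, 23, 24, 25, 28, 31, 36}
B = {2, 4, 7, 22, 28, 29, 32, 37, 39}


Set A = {3, 15, 17, 23, 24, 25, 28, 31, 36}
Set B = {2, 4, 7, 22, 28, 29, 32, 37, 39}
A \ B = {3, 15, 17, 23, 24, 25, 31, 36}
|A \ B| = 8

8


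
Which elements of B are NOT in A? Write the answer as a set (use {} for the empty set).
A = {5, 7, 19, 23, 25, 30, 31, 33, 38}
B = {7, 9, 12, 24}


Set A = {5, 7, 19, 23, 25, 30, 31, 33, 38}
Set B = {7, 9, 12, 24}
Check each element of B against A:
7 ∈ A, 9 ∉ A (include), 12 ∉ A (include), 24 ∉ A (include)
Elements of B not in A: {9, 12, 24}

{9, 12, 24}


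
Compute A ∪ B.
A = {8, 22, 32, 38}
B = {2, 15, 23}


Set A = {8, 22, 32, 38}
Set B = {2, 15, 23}
A ∪ B includes all elements in either set.
Elements from A: {8, 22, 32, 38}
Elements from B not already included: {2, 15, 23}
A ∪ B = {2, 8, 15, 22, 23, 32, 38}

{2, 8, 15, 22, 23, 32, 38}


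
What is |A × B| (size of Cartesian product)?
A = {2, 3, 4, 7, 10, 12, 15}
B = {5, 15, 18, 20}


Set A = {2, 3, 4, 7, 10, 12, 15} has 7 elements.
Set B = {5, 15, 18, 20} has 4 elements.
|A × B| = |A| × |B| = 7 × 4 = 28

28


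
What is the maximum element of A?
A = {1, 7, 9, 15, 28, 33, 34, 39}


Set A = {1, 7, 9, 15, 28, 33, 34, 39}
Elements in ascending order: 1, 7, 9, 15, 28, 33, 34, 39
The largest element is 39.

39


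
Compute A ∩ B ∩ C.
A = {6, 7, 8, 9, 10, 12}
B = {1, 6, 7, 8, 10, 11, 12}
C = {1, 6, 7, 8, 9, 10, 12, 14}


Set A = {6, 7, 8, 9, 10, 12}
Set B = {1, 6, 7, 8, 10, 11, 12}
Set C = {1, 6, 7, 8, 9, 10, 12, 14}
First, A ∩ B = {6, 7, 8, 10, 12}
Then, (A ∩ B) ∩ C = {6, 7, 8, 10, 12}

{6, 7, 8, 10, 12}


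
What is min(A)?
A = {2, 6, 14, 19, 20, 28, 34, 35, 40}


Set A = {2, 6, 14, 19, 20, 28, 34, 35, 40}
Elements in ascending order: 2, 6, 14, 19, 20, 28, 34, 35, 40
The smallest element is 2.

2


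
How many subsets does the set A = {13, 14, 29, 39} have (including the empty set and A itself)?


Set A = {13, 14, 29, 39}
|A| = 4
The power set P(A) contains all subsets of A.
|P(A)| = 2^|A| = 2^4 = 16

16


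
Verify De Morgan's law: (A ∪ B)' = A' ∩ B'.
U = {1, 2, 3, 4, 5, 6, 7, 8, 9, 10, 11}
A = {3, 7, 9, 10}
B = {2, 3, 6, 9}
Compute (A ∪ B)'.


U = {1, 2, 3, 4, 5, 6, 7, 8, 9, 10, 11}
A = {3, 7, 9, 10}, B = {2, 3, 6, 9}
A ∪ B = {2, 3, 6, 7, 9, 10}
(A ∪ B)' = U \ (A ∪ B) = {1, 4, 5, 8, 11}
Verification via A' ∩ B': A' = {1, 2, 4, 5, 6, 8, 11}, B' = {1, 4, 5, 7, 8, 10, 11}
A' ∩ B' = {1, 4, 5, 8, 11} ✓

{1, 4, 5, 8, 11}


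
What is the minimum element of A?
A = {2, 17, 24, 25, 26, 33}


Set A = {2, 17, 24, 25, 26, 33}
Elements in ascending order: 2, 17, 24, 25, 26, 33
The smallest element is 2.

2


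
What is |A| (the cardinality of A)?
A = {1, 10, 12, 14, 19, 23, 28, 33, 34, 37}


Set A = {1, 10, 12, 14, 19, 23, 28, 33, 34, 37}
Listing elements: 1, 10, 12, 14, 19, 23, 28, 33, 34, 37
Counting: 10 elements
|A| = 10

10


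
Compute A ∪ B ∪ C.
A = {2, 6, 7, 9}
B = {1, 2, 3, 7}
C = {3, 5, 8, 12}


Set A = {2, 6, 7, 9}
Set B = {1, 2, 3, 7}
Set C = {3, 5, 8, 12}
First, A ∪ B = {1, 2, 3, 6, 7, 9}
Then, (A ∪ B) ∪ C = {1, 2, 3, 5, 6, 7, 8, 9, 12}

{1, 2, 3, 5, 6, 7, 8, 9, 12}


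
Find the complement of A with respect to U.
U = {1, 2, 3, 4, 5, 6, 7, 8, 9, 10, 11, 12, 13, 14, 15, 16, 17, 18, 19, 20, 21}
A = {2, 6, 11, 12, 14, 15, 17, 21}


Universal set U = {1, 2, 3, 4, 5, 6, 7, 8, 9, 10, 11, 12, 13, 14, 15, 16, 17, 18, 19, 20, 21}
Set A = {2, 6, 11, 12, 14, 15, 17, 21}
A' = U \ A = elements in U but not in A
Checking each element of U:
1 (not in A, include), 2 (in A, exclude), 3 (not in A, include), 4 (not in A, include), 5 (not in A, include), 6 (in A, exclude), 7 (not in A, include), 8 (not in A, include), 9 (not in A, include), 10 (not in A, include), 11 (in A, exclude), 12 (in A, exclude), 13 (not in A, include), 14 (in A, exclude), 15 (in A, exclude), 16 (not in A, include), 17 (in A, exclude), 18 (not in A, include), 19 (not in A, include), 20 (not in A, include), 21 (in A, exclude)
A' = {1, 3, 4, 5, 7, 8, 9, 10, 13, 16, 18, 19, 20}

{1, 3, 4, 5, 7, 8, 9, 10, 13, 16, 18, 19, 20}


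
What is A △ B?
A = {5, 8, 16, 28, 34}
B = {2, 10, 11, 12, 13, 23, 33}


Set A = {5, 8, 16, 28, 34}
Set B = {2, 10, 11, 12, 13, 23, 33}
A △ B = (A \ B) ∪ (B \ A)
Elements in A but not B: {5, 8, 16, 28, 34}
Elements in B but not A: {2, 10, 11, 12, 13, 23, 33}
A △ B = {2, 5, 8, 10, 11, 12, 13, 16, 23, 28, 33, 34}

{2, 5, 8, 10, 11, 12, 13, 16, 23, 28, 33, 34}


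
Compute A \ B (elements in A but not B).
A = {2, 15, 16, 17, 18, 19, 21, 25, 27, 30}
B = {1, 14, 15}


Set A = {2, 15, 16, 17, 18, 19, 21, 25, 27, 30}
Set B = {1, 14, 15}
A \ B includes elements in A that are not in B.
Check each element of A:
2 (not in B, keep), 15 (in B, remove), 16 (not in B, keep), 17 (not in B, keep), 18 (not in B, keep), 19 (not in B, keep), 21 (not in B, keep), 25 (not in B, keep), 27 (not in B, keep), 30 (not in B, keep)
A \ B = {2, 16, 17, 18, 19, 21, 25, 27, 30}

{2, 16, 17, 18, 19, 21, 25, 27, 30}


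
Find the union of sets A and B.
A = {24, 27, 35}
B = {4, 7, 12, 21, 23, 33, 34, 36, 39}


Set A = {24, 27, 35}
Set B = {4, 7, 12, 21, 23, 33, 34, 36, 39}
A ∪ B includes all elements in either set.
Elements from A: {24, 27, 35}
Elements from B not already included: {4, 7, 12, 21, 23, 33, 34, 36, 39}
A ∪ B = {4, 7, 12, 21, 23, 24, 27, 33, 34, 35, 36, 39}

{4, 7, 12, 21, 23, 24, 27, 33, 34, 35, 36, 39}


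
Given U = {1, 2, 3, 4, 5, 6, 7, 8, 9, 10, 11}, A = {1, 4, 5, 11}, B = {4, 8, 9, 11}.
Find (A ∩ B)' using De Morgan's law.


U = {1, 2, 3, 4, 5, 6, 7, 8, 9, 10, 11}
A = {1, 4, 5, 11}, B = {4, 8, 9, 11}
A ∩ B = {4, 11}
(A ∩ B)' = U \ (A ∩ B) = {1, 2, 3, 5, 6, 7, 8, 9, 10}
Verification via A' ∪ B': A' = {2, 3, 6, 7, 8, 9, 10}, B' = {1, 2, 3, 5, 6, 7, 10}
A' ∪ B' = {1, 2, 3, 5, 6, 7, 8, 9, 10} ✓

{1, 2, 3, 5, 6, 7, 8, 9, 10}


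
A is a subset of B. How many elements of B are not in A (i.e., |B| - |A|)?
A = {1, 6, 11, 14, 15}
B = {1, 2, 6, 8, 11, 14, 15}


Set A = {1, 6, 11, 14, 15}, |A| = 5
Set B = {1, 2, 6, 8, 11, 14, 15}, |B| = 7
Since A ⊆ B: B \ A = {2, 8}
|B| - |A| = 7 - 5 = 2

2


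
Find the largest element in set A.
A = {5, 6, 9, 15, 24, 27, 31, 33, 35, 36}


Set A = {5, 6, 9, 15, 24, 27, 31, 33, 35, 36}
Elements in ascending order: 5, 6, 9, 15, 24, 27, 31, 33, 35, 36
The largest element is 36.

36


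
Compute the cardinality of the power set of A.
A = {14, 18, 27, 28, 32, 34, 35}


Set A = {14, 18, 27, 28, 32, 34, 35}
|A| = 7
The power set P(A) contains all subsets of A.
|P(A)| = 2^|A| = 2^7 = 128

128


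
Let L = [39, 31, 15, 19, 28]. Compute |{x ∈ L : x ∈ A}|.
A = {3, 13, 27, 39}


Set A = {3, 13, 27, 39}
Candidates: [39, 31, 15, 19, 28]
Check each candidate:
39 ∈ A, 31 ∉ A, 15 ∉ A, 19 ∉ A, 28 ∉ A
Count of candidates in A: 1

1


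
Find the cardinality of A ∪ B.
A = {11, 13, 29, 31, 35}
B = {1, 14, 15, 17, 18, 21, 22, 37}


Set A = {11, 13, 29, 31, 35}, |A| = 5
Set B = {1, 14, 15, 17, 18, 21, 22, 37}, |B| = 8
A ∩ B = {}, |A ∩ B| = 0
|A ∪ B| = |A| + |B| - |A ∩ B| = 5 + 8 - 0 = 13

13


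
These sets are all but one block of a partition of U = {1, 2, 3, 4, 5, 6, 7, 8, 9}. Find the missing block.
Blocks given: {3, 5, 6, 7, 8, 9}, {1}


U = {1, 2, 3, 4, 5, 6, 7, 8, 9}
Shown blocks: {3, 5, 6, 7, 8, 9}, {1}
A partition's blocks are pairwise disjoint and cover U, so the missing block = U \ (union of shown blocks).
Union of shown blocks: {1, 3, 5, 6, 7, 8, 9}
Missing block = U \ (union) = {2, 4}

{2, 4}


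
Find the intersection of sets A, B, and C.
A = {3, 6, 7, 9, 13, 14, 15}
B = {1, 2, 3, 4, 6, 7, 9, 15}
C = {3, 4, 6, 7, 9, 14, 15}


Set A = {3, 6, 7, 9, 13, 14, 15}
Set B = {1, 2, 3, 4, 6, 7, 9, 15}
Set C = {3, 4, 6, 7, 9, 14, 15}
First, A ∩ B = {3, 6, 7, 9, 15}
Then, (A ∩ B) ∩ C = {3, 6, 7, 9, 15}

{3, 6, 7, 9, 15}


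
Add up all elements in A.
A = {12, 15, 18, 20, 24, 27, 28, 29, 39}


Set A = {12, 15, 18, 20, 24, 27, 28, 29, 39}
Sum = 12 + 15 + 18 + 20 + 24 + 27 + 28 + 29 + 39 = 212

212


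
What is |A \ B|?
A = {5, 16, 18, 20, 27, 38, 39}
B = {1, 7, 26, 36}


Set A = {5, 16, 18, 20, 27, 38, 39}
Set B = {1, 7, 26, 36}
A \ B = {5, 16, 18, 20, 27, 38, 39}
|A \ B| = 7

7


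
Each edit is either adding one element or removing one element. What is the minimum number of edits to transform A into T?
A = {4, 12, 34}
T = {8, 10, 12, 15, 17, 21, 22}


Set A = {4, 12, 34}
Set T = {8, 10, 12, 15, 17, 21, 22}
Elements to remove from A (in A, not in T): {4, 34} → 2 removals
Elements to add to A (in T, not in A): {8, 10, 15, 17, 21, 22} → 6 additions
Total edits = 2 + 6 = 8

8


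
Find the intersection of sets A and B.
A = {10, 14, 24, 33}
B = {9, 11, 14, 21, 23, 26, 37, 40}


Set A = {10, 14, 24, 33}
Set B = {9, 11, 14, 21, 23, 26, 37, 40}
A ∩ B includes only elements in both sets.
Check each element of A against B:
10 ✗, 14 ✓, 24 ✗, 33 ✗
A ∩ B = {14}

{14}


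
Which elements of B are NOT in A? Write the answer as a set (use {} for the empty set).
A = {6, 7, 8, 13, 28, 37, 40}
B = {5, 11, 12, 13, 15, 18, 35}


Set A = {6, 7, 8, 13, 28, 37, 40}
Set B = {5, 11, 12, 13, 15, 18, 35}
Check each element of B against A:
5 ∉ A (include), 11 ∉ A (include), 12 ∉ A (include), 13 ∈ A, 15 ∉ A (include), 18 ∉ A (include), 35 ∉ A (include)
Elements of B not in A: {5, 11, 12, 15, 18, 35}

{5, 11, 12, 15, 18, 35}


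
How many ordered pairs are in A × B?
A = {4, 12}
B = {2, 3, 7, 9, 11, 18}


Set A = {4, 12} has 2 elements.
Set B = {2, 3, 7, 9, 11, 18} has 6 elements.
|A × B| = |A| × |B| = 2 × 6 = 12

12


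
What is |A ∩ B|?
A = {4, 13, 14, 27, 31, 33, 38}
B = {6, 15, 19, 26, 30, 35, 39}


Set A = {4, 13, 14, 27, 31, 33, 38}
Set B = {6, 15, 19, 26, 30, 35, 39}
A ∩ B = {}
|A ∩ B| = 0

0


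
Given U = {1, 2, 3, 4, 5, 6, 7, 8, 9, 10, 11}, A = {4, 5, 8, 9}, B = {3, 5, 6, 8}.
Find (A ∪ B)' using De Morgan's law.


U = {1, 2, 3, 4, 5, 6, 7, 8, 9, 10, 11}
A = {4, 5, 8, 9}, B = {3, 5, 6, 8}
A ∪ B = {3, 4, 5, 6, 8, 9}
(A ∪ B)' = U \ (A ∪ B) = {1, 2, 7, 10, 11}
Verification via A' ∩ B': A' = {1, 2, 3, 6, 7, 10, 11}, B' = {1, 2, 4, 7, 9, 10, 11}
A' ∩ B' = {1, 2, 7, 10, 11} ✓

{1, 2, 7, 10, 11}


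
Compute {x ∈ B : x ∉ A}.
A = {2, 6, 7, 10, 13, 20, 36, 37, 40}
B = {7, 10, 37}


Set A = {2, 6, 7, 10, 13, 20, 36, 37, 40}
Set B = {7, 10, 37}
Check each element of B against A:
7 ∈ A, 10 ∈ A, 37 ∈ A
Elements of B not in A: {}

{}


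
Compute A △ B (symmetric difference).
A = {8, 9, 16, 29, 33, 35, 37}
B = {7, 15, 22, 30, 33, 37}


Set A = {8, 9, 16, 29, 33, 35, 37}
Set B = {7, 15, 22, 30, 33, 37}
A △ B = (A \ B) ∪ (B \ A)
Elements in A but not B: {8, 9, 16, 29, 35}
Elements in B but not A: {7, 15, 22, 30}
A △ B = {7, 8, 9, 15, 16, 22, 29, 30, 35}

{7, 8, 9, 15, 16, 22, 29, 30, 35}


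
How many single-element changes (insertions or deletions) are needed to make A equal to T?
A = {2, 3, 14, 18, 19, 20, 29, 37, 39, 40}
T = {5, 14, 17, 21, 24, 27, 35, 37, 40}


Set A = {2, 3, 14, 18, 19, 20, 29, 37, 39, 40}
Set T = {5, 14, 17, 21, 24, 27, 35, 37, 40}
Elements to remove from A (in A, not in T): {2, 3, 18, 19, 20, 29, 39} → 7 removals
Elements to add to A (in T, not in A): {5, 17, 21, 24, 27, 35} → 6 additions
Total edits = 7 + 6 = 13

13


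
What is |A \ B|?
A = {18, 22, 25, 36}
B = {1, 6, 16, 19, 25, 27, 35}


Set A = {18, 22, 25, 36}
Set B = {1, 6, 16, 19, 25, 27, 35}
A \ B = {18, 22, 36}
|A \ B| = 3

3


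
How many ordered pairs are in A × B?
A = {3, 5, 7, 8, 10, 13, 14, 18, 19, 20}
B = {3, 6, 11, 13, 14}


Set A = {3, 5, 7, 8, 10, 13, 14, 18, 19, 20} has 10 elements.
Set B = {3, 6, 11, 13, 14} has 5 elements.
|A × B| = |A| × |B| = 10 × 5 = 50

50


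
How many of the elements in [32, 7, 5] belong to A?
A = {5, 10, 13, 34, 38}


Set A = {5, 10, 13, 34, 38}
Candidates: [32, 7, 5]
Check each candidate:
32 ∉ A, 7 ∉ A, 5 ∈ A
Count of candidates in A: 1

1


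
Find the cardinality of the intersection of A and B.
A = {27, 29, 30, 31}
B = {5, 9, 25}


Set A = {27, 29, 30, 31}
Set B = {5, 9, 25}
A ∩ B = {}
|A ∩ B| = 0

0


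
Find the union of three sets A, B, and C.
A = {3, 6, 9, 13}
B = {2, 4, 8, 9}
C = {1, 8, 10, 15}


Set A = {3, 6, 9, 13}
Set B = {2, 4, 8, 9}
Set C = {1, 8, 10, 15}
First, A ∪ B = {2, 3, 4, 6, 8, 9, 13}
Then, (A ∪ B) ∪ C = {1, 2, 3, 4, 6, 8, 9, 10, 13, 15}

{1, 2, 3, 4, 6, 8, 9, 10, 13, 15}


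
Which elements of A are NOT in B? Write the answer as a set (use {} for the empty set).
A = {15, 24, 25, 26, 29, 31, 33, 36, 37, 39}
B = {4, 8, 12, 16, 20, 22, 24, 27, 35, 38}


Set A = {15, 24, 25, 26, 29, 31, 33, 36, 37, 39}
Set B = {4, 8, 12, 16, 20, 22, 24, 27, 35, 38}
Check each element of A against B:
15 ∉ B (include), 24 ∈ B, 25 ∉ B (include), 26 ∉ B (include), 29 ∉ B (include), 31 ∉ B (include), 33 ∉ B (include), 36 ∉ B (include), 37 ∉ B (include), 39 ∉ B (include)
Elements of A not in B: {15, 25, 26, 29, 31, 33, 36, 37, 39}

{15, 25, 26, 29, 31, 33, 36, 37, 39}


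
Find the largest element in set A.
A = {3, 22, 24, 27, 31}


Set A = {3, 22, 24, 27, 31}
Elements in ascending order: 3, 22, 24, 27, 31
The largest element is 31.

31


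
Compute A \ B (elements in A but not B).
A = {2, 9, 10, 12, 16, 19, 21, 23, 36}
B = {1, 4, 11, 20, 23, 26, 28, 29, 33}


Set A = {2, 9, 10, 12, 16, 19, 21, 23, 36}
Set B = {1, 4, 11, 20, 23, 26, 28, 29, 33}
A \ B includes elements in A that are not in B.
Check each element of A:
2 (not in B, keep), 9 (not in B, keep), 10 (not in B, keep), 12 (not in B, keep), 16 (not in B, keep), 19 (not in B, keep), 21 (not in B, keep), 23 (in B, remove), 36 (not in B, keep)
A \ B = {2, 9, 10, 12, 16, 19, 21, 36}

{2, 9, 10, 12, 16, 19, 21, 36}


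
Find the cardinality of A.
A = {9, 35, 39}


Set A = {9, 35, 39}
Listing elements: 9, 35, 39
Counting: 3 elements
|A| = 3

3


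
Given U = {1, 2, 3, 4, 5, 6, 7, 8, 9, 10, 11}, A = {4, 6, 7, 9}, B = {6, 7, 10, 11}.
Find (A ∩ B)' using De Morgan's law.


U = {1, 2, 3, 4, 5, 6, 7, 8, 9, 10, 11}
A = {4, 6, 7, 9}, B = {6, 7, 10, 11}
A ∩ B = {6, 7}
(A ∩ B)' = U \ (A ∩ B) = {1, 2, 3, 4, 5, 8, 9, 10, 11}
Verification via A' ∪ B': A' = {1, 2, 3, 5, 8, 10, 11}, B' = {1, 2, 3, 4, 5, 8, 9}
A' ∪ B' = {1, 2, 3, 4, 5, 8, 9, 10, 11} ✓

{1, 2, 3, 4, 5, 8, 9, 10, 11}


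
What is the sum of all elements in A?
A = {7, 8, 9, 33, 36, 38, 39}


Set A = {7, 8, 9, 33, 36, 38, 39}
Sum = 7 + 8 + 9 + 33 + 36 + 38 + 39 = 170

170


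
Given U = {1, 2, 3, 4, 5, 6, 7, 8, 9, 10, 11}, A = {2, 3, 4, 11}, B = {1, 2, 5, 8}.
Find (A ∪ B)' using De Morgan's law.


U = {1, 2, 3, 4, 5, 6, 7, 8, 9, 10, 11}
A = {2, 3, 4, 11}, B = {1, 2, 5, 8}
A ∪ B = {1, 2, 3, 4, 5, 8, 11}
(A ∪ B)' = U \ (A ∪ B) = {6, 7, 9, 10}
Verification via A' ∩ B': A' = {1, 5, 6, 7, 8, 9, 10}, B' = {3, 4, 6, 7, 9, 10, 11}
A' ∩ B' = {6, 7, 9, 10} ✓

{6, 7, 9, 10}


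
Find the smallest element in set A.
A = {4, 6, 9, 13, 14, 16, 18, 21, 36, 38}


Set A = {4, 6, 9, 13, 14, 16, 18, 21, 36, 38}
Elements in ascending order: 4, 6, 9, 13, 14, 16, 18, 21, 36, 38
The smallest element is 4.

4


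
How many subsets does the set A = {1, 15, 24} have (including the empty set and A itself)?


Set A = {1, 15, 24}
|A| = 3
The power set P(A) contains all subsets of A.
|P(A)| = 2^|A| = 2^3 = 8

8


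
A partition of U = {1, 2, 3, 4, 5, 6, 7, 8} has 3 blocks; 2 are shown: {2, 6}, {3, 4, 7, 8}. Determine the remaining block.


U = {1, 2, 3, 4, 5, 6, 7, 8}
Shown blocks: {2, 6}, {3, 4, 7, 8}
A partition's blocks are pairwise disjoint and cover U, so the missing block = U \ (union of shown blocks).
Union of shown blocks: {2, 3, 4, 6, 7, 8}
Missing block = U \ (union) = {1, 5}

{1, 5}


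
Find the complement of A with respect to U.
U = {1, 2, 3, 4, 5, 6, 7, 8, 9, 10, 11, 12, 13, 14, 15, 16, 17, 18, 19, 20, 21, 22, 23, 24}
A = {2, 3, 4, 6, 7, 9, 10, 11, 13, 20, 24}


Universal set U = {1, 2, 3, 4, 5, 6, 7, 8, 9, 10, 11, 12, 13, 14, 15, 16, 17, 18, 19, 20, 21, 22, 23, 24}
Set A = {2, 3, 4, 6, 7, 9, 10, 11, 13, 20, 24}
A' = U \ A = elements in U but not in A
Checking each element of U:
1 (not in A, include), 2 (in A, exclude), 3 (in A, exclude), 4 (in A, exclude), 5 (not in A, include), 6 (in A, exclude), 7 (in A, exclude), 8 (not in A, include), 9 (in A, exclude), 10 (in A, exclude), 11 (in A, exclude), 12 (not in A, include), 13 (in A, exclude), 14 (not in A, include), 15 (not in A, include), 16 (not in A, include), 17 (not in A, include), 18 (not in A, include), 19 (not in A, include), 20 (in A, exclude), 21 (not in A, include), 22 (not in A, include), 23 (not in A, include), 24 (in A, exclude)
A' = {1, 5, 8, 12, 14, 15, 16, 17, 18, 19, 21, 22, 23}

{1, 5, 8, 12, 14, 15, 16, 17, 18, 19, 21, 22, 23}


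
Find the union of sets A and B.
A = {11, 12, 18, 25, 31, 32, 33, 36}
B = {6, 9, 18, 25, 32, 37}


Set A = {11, 12, 18, 25, 31, 32, 33, 36}
Set B = {6, 9, 18, 25, 32, 37}
A ∪ B includes all elements in either set.
Elements from A: {11, 12, 18, 25, 31, 32, 33, 36}
Elements from B not already included: {6, 9, 37}
A ∪ B = {6, 9, 11, 12, 18, 25, 31, 32, 33, 36, 37}

{6, 9, 11, 12, 18, 25, 31, 32, 33, 36, 37}


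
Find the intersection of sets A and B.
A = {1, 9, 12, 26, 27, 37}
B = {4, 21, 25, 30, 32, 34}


Set A = {1, 9, 12, 26, 27, 37}
Set B = {4, 21, 25, 30, 32, 34}
A ∩ B includes only elements in both sets.
Check each element of A against B:
1 ✗, 9 ✗, 12 ✗, 26 ✗, 27 ✗, 37 ✗
A ∩ B = {}

{}


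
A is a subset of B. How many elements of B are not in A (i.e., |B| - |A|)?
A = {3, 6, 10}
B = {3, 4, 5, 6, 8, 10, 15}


Set A = {3, 6, 10}, |A| = 3
Set B = {3, 4, 5, 6, 8, 10, 15}, |B| = 7
Since A ⊆ B: B \ A = {4, 5, 8, 15}
|B| - |A| = 7 - 3 = 4

4


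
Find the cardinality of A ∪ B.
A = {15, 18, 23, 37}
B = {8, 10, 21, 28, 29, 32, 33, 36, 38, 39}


Set A = {15, 18, 23, 37}, |A| = 4
Set B = {8, 10, 21, 28, 29, 32, 33, 36, 38, 39}, |B| = 10
A ∩ B = {}, |A ∩ B| = 0
|A ∪ B| = |A| + |B| - |A ∩ B| = 4 + 10 - 0 = 14

14


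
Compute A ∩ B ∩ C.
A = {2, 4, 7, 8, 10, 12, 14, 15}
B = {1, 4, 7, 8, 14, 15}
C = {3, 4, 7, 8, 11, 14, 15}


Set A = {2, 4, 7, 8, 10, 12, 14, 15}
Set B = {1, 4, 7, 8, 14, 15}
Set C = {3, 4, 7, 8, 11, 14, 15}
First, A ∩ B = {4, 7, 8, 14, 15}
Then, (A ∩ B) ∩ C = {4, 7, 8, 14, 15}

{4, 7, 8, 14, 15}


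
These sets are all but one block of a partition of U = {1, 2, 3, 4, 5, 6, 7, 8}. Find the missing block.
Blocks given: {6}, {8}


U = {1, 2, 3, 4, 5, 6, 7, 8}
Shown blocks: {6}, {8}
A partition's blocks are pairwise disjoint and cover U, so the missing block = U \ (union of shown blocks).
Union of shown blocks: {6, 8}
Missing block = U \ (union) = {1, 2, 3, 4, 5, 7}

{1, 2, 3, 4, 5, 7}


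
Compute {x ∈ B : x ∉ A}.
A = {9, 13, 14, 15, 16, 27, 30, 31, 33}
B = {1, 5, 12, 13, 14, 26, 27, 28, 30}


Set A = {9, 13, 14, 15, 16, 27, 30, 31, 33}
Set B = {1, 5, 12, 13, 14, 26, 27, 28, 30}
Check each element of B against A:
1 ∉ A (include), 5 ∉ A (include), 12 ∉ A (include), 13 ∈ A, 14 ∈ A, 26 ∉ A (include), 27 ∈ A, 28 ∉ A (include), 30 ∈ A
Elements of B not in A: {1, 5, 12, 26, 28}

{1, 5, 12, 26, 28}


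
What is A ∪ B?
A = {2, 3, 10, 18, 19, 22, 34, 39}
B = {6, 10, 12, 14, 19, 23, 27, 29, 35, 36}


Set A = {2, 3, 10, 18, 19, 22, 34, 39}
Set B = {6, 10, 12, 14, 19, 23, 27, 29, 35, 36}
A ∪ B includes all elements in either set.
Elements from A: {2, 3, 10, 18, 19, 22, 34, 39}
Elements from B not already included: {6, 12, 14, 23, 27, 29, 35, 36}
A ∪ B = {2, 3, 6, 10, 12, 14, 18, 19, 22, 23, 27, 29, 34, 35, 36, 39}

{2, 3, 6, 10, 12, 14, 18, 19, 22, 23, 27, 29, 34, 35, 36, 39}


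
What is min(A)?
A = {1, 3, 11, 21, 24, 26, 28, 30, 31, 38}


Set A = {1, 3, 11, 21, 24, 26, 28, 30, 31, 38}
Elements in ascending order: 1, 3, 11, 21, 24, 26, 28, 30, 31, 38
The smallest element is 1.

1


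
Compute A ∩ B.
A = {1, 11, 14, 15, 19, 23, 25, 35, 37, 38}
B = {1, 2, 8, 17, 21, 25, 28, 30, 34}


Set A = {1, 11, 14, 15, 19, 23, 25, 35, 37, 38}
Set B = {1, 2, 8, 17, 21, 25, 28, 30, 34}
A ∩ B includes only elements in both sets.
Check each element of A against B:
1 ✓, 11 ✗, 14 ✗, 15 ✗, 19 ✗, 23 ✗, 25 ✓, 35 ✗, 37 ✗, 38 ✗
A ∩ B = {1, 25}

{1, 25}


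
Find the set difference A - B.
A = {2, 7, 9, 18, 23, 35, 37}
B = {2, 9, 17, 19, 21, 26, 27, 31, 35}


Set A = {2, 7, 9, 18, 23, 35, 37}
Set B = {2, 9, 17, 19, 21, 26, 27, 31, 35}
A \ B includes elements in A that are not in B.
Check each element of A:
2 (in B, remove), 7 (not in B, keep), 9 (in B, remove), 18 (not in B, keep), 23 (not in B, keep), 35 (in B, remove), 37 (not in B, keep)
A \ B = {7, 18, 23, 37}

{7, 18, 23, 37}


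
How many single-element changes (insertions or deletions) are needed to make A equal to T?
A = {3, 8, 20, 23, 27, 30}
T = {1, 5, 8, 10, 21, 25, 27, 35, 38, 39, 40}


Set A = {3, 8, 20, 23, 27, 30}
Set T = {1, 5, 8, 10, 21, 25, 27, 35, 38, 39, 40}
Elements to remove from A (in A, not in T): {3, 20, 23, 30} → 4 removals
Elements to add to A (in T, not in A): {1, 5, 10, 21, 25, 35, 38, 39, 40} → 9 additions
Total edits = 4 + 9 = 13

13


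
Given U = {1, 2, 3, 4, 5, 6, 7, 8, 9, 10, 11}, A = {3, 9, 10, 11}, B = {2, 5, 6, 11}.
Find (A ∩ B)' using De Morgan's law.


U = {1, 2, 3, 4, 5, 6, 7, 8, 9, 10, 11}
A = {3, 9, 10, 11}, B = {2, 5, 6, 11}
A ∩ B = {11}
(A ∩ B)' = U \ (A ∩ B) = {1, 2, 3, 4, 5, 6, 7, 8, 9, 10}
Verification via A' ∪ B': A' = {1, 2, 4, 5, 6, 7, 8}, B' = {1, 3, 4, 7, 8, 9, 10}
A' ∪ B' = {1, 2, 3, 4, 5, 6, 7, 8, 9, 10} ✓

{1, 2, 3, 4, 5, 6, 7, 8, 9, 10}


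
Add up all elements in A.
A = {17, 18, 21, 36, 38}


Set A = {17, 18, 21, 36, 38}
Sum = 17 + 18 + 21 + 36 + 38 = 130

130


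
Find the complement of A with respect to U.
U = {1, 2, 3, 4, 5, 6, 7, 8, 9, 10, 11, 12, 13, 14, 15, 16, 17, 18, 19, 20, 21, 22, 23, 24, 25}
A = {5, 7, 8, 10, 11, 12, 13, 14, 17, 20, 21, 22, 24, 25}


Universal set U = {1, 2, 3, 4, 5, 6, 7, 8, 9, 10, 11, 12, 13, 14, 15, 16, 17, 18, 19, 20, 21, 22, 23, 24, 25}
Set A = {5, 7, 8, 10, 11, 12, 13, 14, 17, 20, 21, 22, 24, 25}
A' = U \ A = elements in U but not in A
Checking each element of U:
1 (not in A, include), 2 (not in A, include), 3 (not in A, include), 4 (not in A, include), 5 (in A, exclude), 6 (not in A, include), 7 (in A, exclude), 8 (in A, exclude), 9 (not in A, include), 10 (in A, exclude), 11 (in A, exclude), 12 (in A, exclude), 13 (in A, exclude), 14 (in A, exclude), 15 (not in A, include), 16 (not in A, include), 17 (in A, exclude), 18 (not in A, include), 19 (not in A, include), 20 (in A, exclude), 21 (in A, exclude), 22 (in A, exclude), 23 (not in A, include), 24 (in A, exclude), 25 (in A, exclude)
A' = {1, 2, 3, 4, 6, 9, 15, 16, 18, 19, 23}

{1, 2, 3, 4, 6, 9, 15, 16, 18, 19, 23}


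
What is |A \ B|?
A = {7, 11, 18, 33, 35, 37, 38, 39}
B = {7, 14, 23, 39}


Set A = {7, 11, 18, 33, 35, 37, 38, 39}
Set B = {7, 14, 23, 39}
A \ B = {11, 18, 33, 35, 37, 38}
|A \ B| = 6

6


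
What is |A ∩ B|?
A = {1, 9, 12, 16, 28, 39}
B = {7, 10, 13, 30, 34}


Set A = {1, 9, 12, 16, 28, 39}
Set B = {7, 10, 13, 30, 34}
A ∩ B = {}
|A ∩ B| = 0

0


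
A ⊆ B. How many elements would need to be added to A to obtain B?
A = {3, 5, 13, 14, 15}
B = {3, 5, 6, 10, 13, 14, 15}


Set A = {3, 5, 13, 14, 15}, |A| = 5
Set B = {3, 5, 6, 10, 13, 14, 15}, |B| = 7
Since A ⊆ B: B \ A = {6, 10}
|B| - |A| = 7 - 5 = 2

2


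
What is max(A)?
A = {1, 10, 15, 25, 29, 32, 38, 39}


Set A = {1, 10, 15, 25, 29, 32, 38, 39}
Elements in ascending order: 1, 10, 15, 25, 29, 32, 38, 39
The largest element is 39.

39


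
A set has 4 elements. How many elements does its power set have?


The set has 4 elements.
The power set contains all possible subsets.
|P(A)| = 2^|A| = 2^4 = 16

16


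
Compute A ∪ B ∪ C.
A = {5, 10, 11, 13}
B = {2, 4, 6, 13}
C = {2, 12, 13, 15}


Set A = {5, 10, 11, 13}
Set B = {2, 4, 6, 13}
Set C = {2, 12, 13, 15}
First, A ∪ B = {2, 4, 5, 6, 10, 11, 13}
Then, (A ∪ B) ∪ C = {2, 4, 5, 6, 10, 11, 12, 13, 15}

{2, 4, 5, 6, 10, 11, 12, 13, 15}


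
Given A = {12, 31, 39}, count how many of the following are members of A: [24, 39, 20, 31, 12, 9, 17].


Set A = {12, 31, 39}
Candidates: [24, 39, 20, 31, 12, 9, 17]
Check each candidate:
24 ∉ A, 39 ∈ A, 20 ∉ A, 31 ∈ A, 12 ∈ A, 9 ∉ A, 17 ∉ A
Count of candidates in A: 3

3


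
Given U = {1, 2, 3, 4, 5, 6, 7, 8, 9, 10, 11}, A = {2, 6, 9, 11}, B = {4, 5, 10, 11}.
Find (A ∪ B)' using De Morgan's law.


U = {1, 2, 3, 4, 5, 6, 7, 8, 9, 10, 11}
A = {2, 6, 9, 11}, B = {4, 5, 10, 11}
A ∪ B = {2, 4, 5, 6, 9, 10, 11}
(A ∪ B)' = U \ (A ∪ B) = {1, 3, 7, 8}
Verification via A' ∩ B': A' = {1, 3, 4, 5, 7, 8, 10}, B' = {1, 2, 3, 6, 7, 8, 9}
A' ∩ B' = {1, 3, 7, 8} ✓

{1, 3, 7, 8}


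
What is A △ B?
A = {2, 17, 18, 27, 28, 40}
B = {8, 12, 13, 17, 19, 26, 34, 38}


Set A = {2, 17, 18, 27, 28, 40}
Set B = {8, 12, 13, 17, 19, 26, 34, 38}
A △ B = (A \ B) ∪ (B \ A)
Elements in A but not B: {2, 18, 27, 28, 40}
Elements in B but not A: {8, 12, 13, 19, 26, 34, 38}
A △ B = {2, 8, 12, 13, 18, 19, 26, 27, 28, 34, 38, 40}

{2, 8, 12, 13, 18, 19, 26, 27, 28, 34, 38, 40}


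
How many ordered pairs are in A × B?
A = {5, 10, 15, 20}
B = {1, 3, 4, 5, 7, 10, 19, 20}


Set A = {5, 10, 15, 20} has 4 elements.
Set B = {1, 3, 4, 5, 7, 10, 19, 20} has 8 elements.
|A × B| = |A| × |B| = 4 × 8 = 32

32


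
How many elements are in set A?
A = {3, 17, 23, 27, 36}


Set A = {3, 17, 23, 27, 36}
Listing elements: 3, 17, 23, 27, 36
Counting: 5 elements
|A| = 5

5


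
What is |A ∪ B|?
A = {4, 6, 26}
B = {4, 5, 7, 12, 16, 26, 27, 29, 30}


Set A = {4, 6, 26}, |A| = 3
Set B = {4, 5, 7, 12, 16, 26, 27, 29, 30}, |B| = 9
A ∩ B = {4, 26}, |A ∩ B| = 2
|A ∪ B| = |A| + |B| - |A ∩ B| = 3 + 9 - 2 = 10

10


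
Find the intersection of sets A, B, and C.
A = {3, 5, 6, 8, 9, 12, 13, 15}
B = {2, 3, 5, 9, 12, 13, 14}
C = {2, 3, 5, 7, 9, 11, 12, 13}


Set A = {3, 5, 6, 8, 9, 12, 13, 15}
Set B = {2, 3, 5, 9, 12, 13, 14}
Set C = {2, 3, 5, 7, 9, 11, 12, 13}
First, A ∩ B = {3, 5, 9, 12, 13}
Then, (A ∩ B) ∩ C = {3, 5, 9, 12, 13}

{3, 5, 9, 12, 13}


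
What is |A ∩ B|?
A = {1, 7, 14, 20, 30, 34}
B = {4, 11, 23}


Set A = {1, 7, 14, 20, 30, 34}
Set B = {4, 11, 23}
A ∩ B = {}
|A ∩ B| = 0

0


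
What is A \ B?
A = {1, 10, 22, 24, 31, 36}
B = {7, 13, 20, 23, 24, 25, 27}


Set A = {1, 10, 22, 24, 31, 36}
Set B = {7, 13, 20, 23, 24, 25, 27}
A \ B includes elements in A that are not in B.
Check each element of A:
1 (not in B, keep), 10 (not in B, keep), 22 (not in B, keep), 24 (in B, remove), 31 (not in B, keep), 36 (not in B, keep)
A \ B = {1, 10, 22, 31, 36}

{1, 10, 22, 31, 36}


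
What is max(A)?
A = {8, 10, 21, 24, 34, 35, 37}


Set A = {8, 10, 21, 24, 34, 35, 37}
Elements in ascending order: 8, 10, 21, 24, 34, 35, 37
The largest element is 37.

37


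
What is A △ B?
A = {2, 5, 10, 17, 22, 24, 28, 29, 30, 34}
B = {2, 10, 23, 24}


Set A = {2, 5, 10, 17, 22, 24, 28, 29, 30, 34}
Set B = {2, 10, 23, 24}
A △ B = (A \ B) ∪ (B \ A)
Elements in A but not B: {5, 17, 22, 28, 29, 30, 34}
Elements in B but not A: {23}
A △ B = {5, 17, 22, 23, 28, 29, 30, 34}

{5, 17, 22, 23, 28, 29, 30, 34}


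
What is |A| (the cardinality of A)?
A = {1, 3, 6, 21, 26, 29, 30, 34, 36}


Set A = {1, 3, 6, 21, 26, 29, 30, 34, 36}
Listing elements: 1, 3, 6, 21, 26, 29, 30, 34, 36
Counting: 9 elements
|A| = 9

9


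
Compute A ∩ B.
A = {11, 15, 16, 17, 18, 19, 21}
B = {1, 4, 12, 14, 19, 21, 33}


Set A = {11, 15, 16, 17, 18, 19, 21}
Set B = {1, 4, 12, 14, 19, 21, 33}
A ∩ B includes only elements in both sets.
Check each element of A against B:
11 ✗, 15 ✗, 16 ✗, 17 ✗, 18 ✗, 19 ✓, 21 ✓
A ∩ B = {19, 21}

{19, 21}


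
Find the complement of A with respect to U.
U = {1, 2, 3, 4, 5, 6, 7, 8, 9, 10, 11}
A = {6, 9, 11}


Universal set U = {1, 2, 3, 4, 5, 6, 7, 8, 9, 10, 11}
Set A = {6, 9, 11}
A' = U \ A = elements in U but not in A
Checking each element of U:
1 (not in A, include), 2 (not in A, include), 3 (not in A, include), 4 (not in A, include), 5 (not in A, include), 6 (in A, exclude), 7 (not in A, include), 8 (not in A, include), 9 (in A, exclude), 10 (not in A, include), 11 (in A, exclude)
A' = {1, 2, 3, 4, 5, 7, 8, 10}

{1, 2, 3, 4, 5, 7, 8, 10}


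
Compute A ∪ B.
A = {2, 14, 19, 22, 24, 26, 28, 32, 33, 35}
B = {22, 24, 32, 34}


Set A = {2, 14, 19, 22, 24, 26, 28, 32, 33, 35}
Set B = {22, 24, 32, 34}
A ∪ B includes all elements in either set.
Elements from A: {2, 14, 19, 22, 24, 26, 28, 32, 33, 35}
Elements from B not already included: {34}
A ∪ B = {2, 14, 19, 22, 24, 26, 28, 32, 33, 34, 35}

{2, 14, 19, 22, 24, 26, 28, 32, 33, 34, 35}


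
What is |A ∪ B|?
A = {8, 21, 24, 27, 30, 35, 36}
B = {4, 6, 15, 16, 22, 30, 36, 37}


Set A = {8, 21, 24, 27, 30, 35, 36}, |A| = 7
Set B = {4, 6, 15, 16, 22, 30, 36, 37}, |B| = 8
A ∩ B = {30, 36}, |A ∩ B| = 2
|A ∪ B| = |A| + |B| - |A ∩ B| = 7 + 8 - 2 = 13

13


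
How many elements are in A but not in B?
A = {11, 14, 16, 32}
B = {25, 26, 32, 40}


Set A = {11, 14, 16, 32}
Set B = {25, 26, 32, 40}
A \ B = {11, 14, 16}
|A \ B| = 3

3


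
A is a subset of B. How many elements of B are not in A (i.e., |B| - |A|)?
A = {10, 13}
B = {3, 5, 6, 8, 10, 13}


Set A = {10, 13}, |A| = 2
Set B = {3, 5, 6, 8, 10, 13}, |B| = 6
Since A ⊆ B: B \ A = {3, 5, 6, 8}
|B| - |A| = 6 - 2 = 4

4


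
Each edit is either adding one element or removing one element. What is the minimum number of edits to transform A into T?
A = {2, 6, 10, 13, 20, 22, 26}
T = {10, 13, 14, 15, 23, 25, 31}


Set A = {2, 6, 10, 13, 20, 22, 26}
Set T = {10, 13, 14, 15, 23, 25, 31}
Elements to remove from A (in A, not in T): {2, 6, 20, 22, 26} → 5 removals
Elements to add to A (in T, not in A): {14, 15, 23, 25, 31} → 5 additions
Total edits = 5 + 5 = 10

10


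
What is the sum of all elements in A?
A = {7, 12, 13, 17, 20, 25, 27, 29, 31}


Set A = {7, 12, 13, 17, 20, 25, 27, 29, 31}
Sum = 7 + 12 + 13 + 17 + 20 + 25 + 27 + 29 + 31 = 181

181


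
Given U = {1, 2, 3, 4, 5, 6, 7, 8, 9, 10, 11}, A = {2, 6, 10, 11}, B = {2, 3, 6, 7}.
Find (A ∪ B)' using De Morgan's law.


U = {1, 2, 3, 4, 5, 6, 7, 8, 9, 10, 11}
A = {2, 6, 10, 11}, B = {2, 3, 6, 7}
A ∪ B = {2, 3, 6, 7, 10, 11}
(A ∪ B)' = U \ (A ∪ B) = {1, 4, 5, 8, 9}
Verification via A' ∩ B': A' = {1, 3, 4, 5, 7, 8, 9}, B' = {1, 4, 5, 8, 9, 10, 11}
A' ∩ B' = {1, 4, 5, 8, 9} ✓

{1, 4, 5, 8, 9}


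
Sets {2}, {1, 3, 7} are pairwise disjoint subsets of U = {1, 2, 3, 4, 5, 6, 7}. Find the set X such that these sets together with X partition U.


U = {1, 2, 3, 4, 5, 6, 7}
Shown blocks: {2}, {1, 3, 7}
A partition's blocks are pairwise disjoint and cover U, so the missing block = U \ (union of shown blocks).
Union of shown blocks: {1, 2, 3, 7}
Missing block = U \ (union) = {4, 5, 6}

{4, 5, 6}


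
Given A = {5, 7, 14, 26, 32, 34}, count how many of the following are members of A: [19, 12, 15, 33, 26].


Set A = {5, 7, 14, 26, 32, 34}
Candidates: [19, 12, 15, 33, 26]
Check each candidate:
19 ∉ A, 12 ∉ A, 15 ∉ A, 33 ∉ A, 26 ∈ A
Count of candidates in A: 1

1


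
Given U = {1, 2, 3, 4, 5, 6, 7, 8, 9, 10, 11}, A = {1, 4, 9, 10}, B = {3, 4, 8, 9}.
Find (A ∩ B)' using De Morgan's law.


U = {1, 2, 3, 4, 5, 6, 7, 8, 9, 10, 11}
A = {1, 4, 9, 10}, B = {3, 4, 8, 9}
A ∩ B = {4, 9}
(A ∩ B)' = U \ (A ∩ B) = {1, 2, 3, 5, 6, 7, 8, 10, 11}
Verification via A' ∪ B': A' = {2, 3, 5, 6, 7, 8, 11}, B' = {1, 2, 5, 6, 7, 10, 11}
A' ∪ B' = {1, 2, 3, 5, 6, 7, 8, 10, 11} ✓

{1, 2, 3, 5, 6, 7, 8, 10, 11}


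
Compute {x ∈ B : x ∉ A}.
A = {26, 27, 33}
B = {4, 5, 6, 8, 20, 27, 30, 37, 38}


Set A = {26, 27, 33}
Set B = {4, 5, 6, 8, 20, 27, 30, 37, 38}
Check each element of B against A:
4 ∉ A (include), 5 ∉ A (include), 6 ∉ A (include), 8 ∉ A (include), 20 ∉ A (include), 27 ∈ A, 30 ∉ A (include), 37 ∉ A (include), 38 ∉ A (include)
Elements of B not in A: {4, 5, 6, 8, 20, 30, 37, 38}

{4, 5, 6, 8, 20, 30, 37, 38}


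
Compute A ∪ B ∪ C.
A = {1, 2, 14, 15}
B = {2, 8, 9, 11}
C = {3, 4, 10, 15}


Set A = {1, 2, 14, 15}
Set B = {2, 8, 9, 11}
Set C = {3, 4, 10, 15}
First, A ∪ B = {1, 2, 8, 9, 11, 14, 15}
Then, (A ∪ B) ∪ C = {1, 2, 3, 4, 8, 9, 10, 11, 14, 15}

{1, 2, 3, 4, 8, 9, 10, 11, 14, 15}


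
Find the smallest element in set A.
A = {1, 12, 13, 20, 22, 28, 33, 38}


Set A = {1, 12, 13, 20, 22, 28, 33, 38}
Elements in ascending order: 1, 12, 13, 20, 22, 28, 33, 38
The smallest element is 1.

1


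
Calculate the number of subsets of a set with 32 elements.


The set has 32 elements.
The power set contains all possible subsets.
|P(A)| = 2^|A| = 2^32 = 4294967296

4294967296


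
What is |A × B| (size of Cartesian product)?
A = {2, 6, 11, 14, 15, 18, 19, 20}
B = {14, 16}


Set A = {2, 6, 11, 14, 15, 18, 19, 20} has 8 elements.
Set B = {14, 16} has 2 elements.
|A × B| = |A| × |B| = 8 × 2 = 16

16


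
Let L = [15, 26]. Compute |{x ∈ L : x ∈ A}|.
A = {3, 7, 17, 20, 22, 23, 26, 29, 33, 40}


Set A = {3, 7, 17, 20, 22, 23, 26, 29, 33, 40}
Candidates: [15, 26]
Check each candidate:
15 ∉ A, 26 ∈ A
Count of candidates in A: 1

1


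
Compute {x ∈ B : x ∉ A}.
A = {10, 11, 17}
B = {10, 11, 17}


Set A = {10, 11, 17}
Set B = {10, 11, 17}
Check each element of B against A:
10 ∈ A, 11 ∈ A, 17 ∈ A
Elements of B not in A: {}

{}


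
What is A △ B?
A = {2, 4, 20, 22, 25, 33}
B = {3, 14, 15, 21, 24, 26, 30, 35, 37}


Set A = {2, 4, 20, 22, 25, 33}
Set B = {3, 14, 15, 21, 24, 26, 30, 35, 37}
A △ B = (A \ B) ∪ (B \ A)
Elements in A but not B: {2, 4, 20, 22, 25, 33}
Elements in B but not A: {3, 14, 15, 21, 24, 26, 30, 35, 37}
A △ B = {2, 3, 4, 14, 15, 20, 21, 22, 24, 25, 26, 30, 33, 35, 37}

{2, 3, 4, 14, 15, 20, 21, 22, 24, 25, 26, 30, 33, 35, 37}


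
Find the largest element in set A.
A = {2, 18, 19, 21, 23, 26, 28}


Set A = {2, 18, 19, 21, 23, 26, 28}
Elements in ascending order: 2, 18, 19, 21, 23, 26, 28
The largest element is 28.

28
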